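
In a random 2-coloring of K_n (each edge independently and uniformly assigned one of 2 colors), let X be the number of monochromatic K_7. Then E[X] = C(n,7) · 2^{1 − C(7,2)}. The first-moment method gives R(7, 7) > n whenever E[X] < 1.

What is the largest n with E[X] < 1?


We need C(n, 7) · 2^{1 − 21} < 1, i.e. C(n, 7) < 2^{21 − 1} = 1048576.
Check values of n near the boundary:
  n = 21: C(21, 7) = 116280; 116280 < 1048576? YES
  n = 22: C(22, 7) = 170544; 170544 < 1048576? YES
  n = 23: C(23, 7) = 245157; 245157 < 1048576? YES
  n = 24: C(24, 7) = 346104; 346104 < 1048576? YES
  n = 25: C(25, 7) = 480700; 480700 < 1048576? YES
  n = 26: C(26, 7) = 657800; 657800 < 1048576? YES
  n = 27: C(27, 7) = 888030; 888030 < 1048576? YES
  n = 28: C(28, 7) = 1184040; 1184040 < 1048576? NO
  n = 29: C(29, 7) = 1560780; 1560780 < 1048576? NO
The largest n with C(n, 7) < 1048576 is n = 27 (where E[X] = 444015/524288 ≈ 0.847). Hence R(7, 7) > 27, i.e. R(7, 7) ≥ 28.

Largest n = 27; hence R(7, 7) > 27.


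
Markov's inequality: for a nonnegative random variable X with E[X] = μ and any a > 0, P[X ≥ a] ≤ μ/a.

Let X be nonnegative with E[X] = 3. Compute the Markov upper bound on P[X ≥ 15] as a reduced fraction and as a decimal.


μ = E[X] = 3, a = 15.
Markov: P[X ≥ 15] ≤ μ/a = (3)/15 = 1/5.
Numerically: ≈ 0.2000.
(Since a = 15 > μ = 3.0000, the bound 1/5 is < 1 and informative.)

P[X ≥ 15] ≤ 1/5 ≈ 0.2000.


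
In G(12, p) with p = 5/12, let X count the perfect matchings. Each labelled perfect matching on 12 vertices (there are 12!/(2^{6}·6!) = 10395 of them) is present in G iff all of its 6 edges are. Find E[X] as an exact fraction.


K_12 has 12!/(2^{6}·6!) = 10395 labelled perfect matchings.
For each such perfect matching H, let X_H = 1 if all 6 edges of H are present in G. Then P[X_H = 1] = p^{6} = (5/12)^{6} = 15625/2985984.
By linearity of expectation: E[X] = Σ_H E[X_H] = 10395 · p^{6} = 10395 · 15625/2985984 = 6015625/110592.
Numerically: E[X] ≈ 54.4.

E[X] = 10395 · (5/12)^{6} = 6015625/110592 ≈ 54.4.


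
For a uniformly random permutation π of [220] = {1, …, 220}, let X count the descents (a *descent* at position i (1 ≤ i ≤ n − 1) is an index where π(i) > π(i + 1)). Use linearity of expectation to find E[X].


Write X = Σ X_I over i = 1, …, 219, with X_I the indicator of one descent.
There are 219 indicators.
For each fixed i, the pair (π(i), π(i+1)) is a uniformly random ordered pair of distinct values from {1, …, 220}; by symmetry P[π(i) > π(i+1)] = 1/2.
By linearity: E[X] = 219 · (1/2) = (220 − 1) · (1/2) = 219/2 ≈ 109.50000.

E[X] = 219/2 = 109.50000.


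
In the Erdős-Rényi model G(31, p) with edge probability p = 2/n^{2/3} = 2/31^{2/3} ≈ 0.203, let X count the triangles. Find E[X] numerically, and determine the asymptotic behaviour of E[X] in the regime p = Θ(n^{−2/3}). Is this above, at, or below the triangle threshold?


Number of potential triangles: C(31, 3) = 4495.
Each occurs with probability p³ ≈ (0.203)³ ≈ 8.32466e-03.
By linearity: E[X] = C(31, 3)·p³ ≈ 4495 · 8.32466e-03 ≈ 37.419.
Since α = 2/3 < 1, p = c/n^{2/3} ≫ 1/n is above the triangle threshold p ~ 1/n. Asymptotically E[X] ~ (c³/6)·n^{3(1−α)} = (2³/6)·n^{1} → ∞; triangles are abundant w.h.p.

E[X] ≈ 37.419; in regime p = Θ(1/n^{2/3}) E[X] diverges (above the triangle threshold p ~ 1/n).


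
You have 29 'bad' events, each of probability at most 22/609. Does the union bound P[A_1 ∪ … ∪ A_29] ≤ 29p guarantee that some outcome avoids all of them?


Union bound: P[∪_{i=1}^{29} A_i] ≤ Σ_i P[A_i] ≤ 29·p = 29·(22/609) = 22/21.
Numerically: 22/21 ≈ 1.04762.
Is 22/21 < 1? NO.
Since the bound 22/21 is ≥ 1, the union bound is uninformative here; it does NOT by itself certify existence.

29·p = 22/21 ≈ 1.04762; existence NOT certified by the union bound.


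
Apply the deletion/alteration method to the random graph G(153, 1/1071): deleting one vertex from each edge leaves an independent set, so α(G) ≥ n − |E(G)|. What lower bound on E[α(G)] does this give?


E[|E(G)|] = C(153, 2)·p = 11628 · (1/1071) = 76/7.
E[α(G)] ≥ n − E[|E(G)|] = 153 − 76/7 = 995/7.
Numerically: ≈ 142.14286.
(This is only a lower bound; the true E[α(G)] may be larger.)

E[α(G)] ≥ 995/7 ≈ 142.14286.


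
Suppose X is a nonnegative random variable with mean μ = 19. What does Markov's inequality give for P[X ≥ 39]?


μ = E[X] = 19, a = 39.
Markov: P[X ≥ 39] ≤ μ/a = (19)/39 = 19/39.
Numerically: ≈ 0.487179.
(Since a = 39 > μ = 19.000000, the bound 19/39 is < 1 and informative.)

P[X ≥ 39] ≤ 19/39 ≈ 0.487179.


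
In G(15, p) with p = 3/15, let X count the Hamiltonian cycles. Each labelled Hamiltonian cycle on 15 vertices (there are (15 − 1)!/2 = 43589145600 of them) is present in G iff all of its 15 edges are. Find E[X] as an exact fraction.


K_15 has (15 − 1)!/2 = 43589145600 labelled Hamiltonian cycles.
For each such Hamiltonian cycle H, let X_H = 1 if all 15 edges of H are present in G. Then P[X_H = 1] = p^{15} = (1/5)^{15} = 1/30517578125.
Summing the indicators: E[X] = Σ_H E[X_H] = 43589145600 · p^{15} = 43589145600 · 1/30517578125 = 1743565824/1220703125.
Numerically: E[X] ≈ 1.4283.

E[X] = 43589145600 · (1/5)^{15} = 1743565824/1220703125 ≈ 1.4283.


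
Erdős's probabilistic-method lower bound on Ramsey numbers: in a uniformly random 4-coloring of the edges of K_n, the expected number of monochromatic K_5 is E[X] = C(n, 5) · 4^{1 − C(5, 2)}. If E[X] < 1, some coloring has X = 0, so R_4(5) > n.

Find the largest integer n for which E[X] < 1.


We need C(n, 5) · 4^{1 − 10} < 1, i.e. C(n, 5) < 4^{10 − 1} = 262144.
Check values of n near the boundary:
  n = 31: C(31, 5) = 169911; 169911 < 262144? YES
  n = 32: C(32, 5) = 201376; 201376 < 262144? YES
  n = 33: C(33, 5) = 237336; 237336 < 262144? YES
  n = 34: C(34, 5) = 278256; 278256 < 262144? NO
  n = 35: C(35, 5) = 324632; 324632 < 262144? NO
  n = 36: C(36, 5) = 376992; 376992 < 262144? NO
The largest n with C(n, 5) < 262144 is n = 33 (where E[X] = 29667/32768 ≈ 0.9054). Hence R_4(5) > 33, i.e. R_4(5) ≥ 34.

Largest n = 33; hence R_4(5) > 33.


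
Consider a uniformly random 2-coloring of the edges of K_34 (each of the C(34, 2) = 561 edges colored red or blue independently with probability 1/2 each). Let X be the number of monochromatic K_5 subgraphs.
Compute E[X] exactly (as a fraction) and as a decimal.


Let X = Σ_S X_S over the C(34, 5) = 278256 subsets S of size 5, where X_S = 1 if the K_5 on S is monochromatic.
For a fixed S, the K_5 on S has C(5, 2) = 10 edges. P[all 10 edges red] = (1/2)^10, and likewise for blue, so P[monochromatic] = 2·(1/2)^10 = 2^{1 − 10} = 1/512.
By linearity of expectation: E[X] = C(34, 5) · 2^{1 − 10} = 278256 · 1/512 = 17391/32.
Numerically: E[X] ≈ 543.4688.

E[X] = C(34,5)·2^(1−C(5,2)) = 17391/32 ≈ 543.4688.


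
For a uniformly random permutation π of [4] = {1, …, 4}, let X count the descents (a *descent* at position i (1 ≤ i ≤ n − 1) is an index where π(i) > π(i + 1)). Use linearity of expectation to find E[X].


Write X = Σ X_I over i = 1, …, 3, with X_I the indicator of one descent.
There are 3 indicators.
For each fixed i, the pair (π(i), π(i+1)) is a uniformly random ordered pair of distinct values from {1, …, 4}; by symmetry P[π(i) > π(i+1)] = 1/2.
By linearity: E[X] = 3 · (1/2) = (4 − 1) · (1/2) = 3/2 ≈ 1.500000.

E[X] = 3/2 = 1.500000.


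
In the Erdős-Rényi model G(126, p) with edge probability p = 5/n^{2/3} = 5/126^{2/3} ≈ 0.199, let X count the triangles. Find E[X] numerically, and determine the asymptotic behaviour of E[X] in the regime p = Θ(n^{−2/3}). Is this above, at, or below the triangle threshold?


Number of potential triangles: C(126, 3) = 325500.
Each occurs with probability p³ ≈ (0.199)³ ≈ 7.87352e-03.
By linearity: E[X] = C(126, 3)·p³ ≈ 325500 · 7.87352e-03 ≈ 2562.831.
Since α = 2/3 < 1, p = c/n^{2/3} ≫ 1/n is above the triangle threshold p ~ 1/n. Asymptotically E[X] ~ (c³/6)·n^{3(1−α)} = (5³/6)·n^{1} → ∞; triangles are abundant w.h.p.

E[X] ≈ 2562.831; in regime p = Θ(1/n^{2/3}) E[X] diverges (above the triangle threshold p ~ 1/n).


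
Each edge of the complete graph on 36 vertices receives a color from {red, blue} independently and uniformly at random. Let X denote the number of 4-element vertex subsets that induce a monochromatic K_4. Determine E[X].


Let X = Σ_S X_S over the C(36, 4) = 58905 subsets S of size 4, where X_S = 1 if the K_4 on S is monochromatic.
For a fixed S, the K_4 on S has C(4, 2) = 6 edges. P[all 6 edges red] = (1/2)^6, and likewise for blue, so P[monochromatic] = 2·(1/2)^6 = 2^{1 − 6} = 1/32.
Summing: E[X] = C(36, 4) · 2^{1 − 6} = 58905 · 1/32 = 58905/32.
Numerically: E[X] ≈ 1840.781250.

E[X] = C(36,4)·2^(1−C(4,2)) = 58905/32 ≈ 1840.781250.


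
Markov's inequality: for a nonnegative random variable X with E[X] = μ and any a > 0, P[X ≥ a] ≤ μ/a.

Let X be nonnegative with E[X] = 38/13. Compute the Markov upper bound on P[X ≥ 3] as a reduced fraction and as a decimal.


μ = E[X] = 38/13, a = 3.
Markov: P[X ≥ 3] ≤ μ/a = (38/13)/3 = 38/39.
Numerically: ≈ 0.9744.
(Since a = 3 > μ = 2.9231, the bound 38/39 is < 1 and informative.)

P[X ≥ 3] ≤ 38/39 ≈ 0.9744.


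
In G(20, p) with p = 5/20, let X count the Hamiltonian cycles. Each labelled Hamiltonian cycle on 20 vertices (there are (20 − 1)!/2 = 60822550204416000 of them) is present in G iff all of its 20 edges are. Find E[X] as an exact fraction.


K_20 has (20 − 1)!/2 = 60822550204416000 labelled Hamiltonian cycles.
For each such Hamiltonian cycle H, let X_H = 1 if all 20 edges of H are present in G. Then P[X_H = 1] = p^{20} = (1/4)^{20} = 1/1099511627776.
Summing the indicators: E[X] = Σ_H E[X_H] = 60822550204416000 · p^{20} = 60822550204416000 · 1/1099511627776 = 1856156927625/33554432.
Numerically: E[X] ≈ 55317.8.

E[X] = 60822550204416000 · (1/4)^{20} = 1856156927625/33554432 ≈ 55317.8.


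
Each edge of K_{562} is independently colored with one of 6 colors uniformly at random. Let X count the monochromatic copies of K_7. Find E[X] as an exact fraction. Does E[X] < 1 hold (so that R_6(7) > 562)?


E[X] = C(562, 7) · 6^{1 − 21} = 3384017972944752 · 6^{−20} = 3384017972944752/3656158440062976.
As a reduced fraction: E[X] = 70500374436349/76169967501312 ≈ 0.92557.
Is E[X] < 1? YES.
Since E[X] < 1, there exists a 6-coloring of K_{562} with no monochromatic K_7; hence R_6(7) > 562.

E[X] = 70500374436349/76169967501312 ≈ 0.92557; E[X] < 1, so R_6(7) > 562.


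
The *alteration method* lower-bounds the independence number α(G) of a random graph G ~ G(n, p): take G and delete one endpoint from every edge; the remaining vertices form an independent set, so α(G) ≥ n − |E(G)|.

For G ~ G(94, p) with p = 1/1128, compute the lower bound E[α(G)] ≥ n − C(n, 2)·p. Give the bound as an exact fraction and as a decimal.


E[|E(G)|] = C(94, 2)·p = 4371 · (1/1128) = 31/8.
E[α(G)] ≥ n − E[|E(G)|] = 94 − 31/8 = 721/8.
Numerically: ≈ 90.125.
(This is only a lower bound; the true E[α(G)] may be larger.)

E[α(G)] ≥ 721/8 ≈ 90.125.


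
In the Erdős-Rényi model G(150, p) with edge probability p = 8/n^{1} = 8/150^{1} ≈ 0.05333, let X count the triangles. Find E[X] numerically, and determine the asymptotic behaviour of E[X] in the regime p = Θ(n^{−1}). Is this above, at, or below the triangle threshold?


Number of potential triangles: C(150, 3) = 551300.
Each occurs with probability p³ ≈ (0.05333)³ ≈ 1.517037e-04.
By linearity: E[X] = C(150, 3)·p³ ≈ 551300 · 1.517037e-04 ≈ 83.6343.
Here α = 1, so p = 8/n is exactly at the triangle threshold p ~ 1/n. Asymptotically E[X] → c³/6 = 8³/6 = 256/3 ≈ 85.3333, a bounded constant. In this regime the triangle count is asymptotically Poisson(c³/6).

E[X] ≈ 83.6343; in regime p = Θ(1/n^{1}) E[X] stays bounded (at the triangle threshold p ~ 1/n).


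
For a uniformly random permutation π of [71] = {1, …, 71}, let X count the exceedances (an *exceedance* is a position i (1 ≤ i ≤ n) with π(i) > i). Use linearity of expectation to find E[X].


Write X = Σ_{i=1}^{71} X_i, where X_i = 1_{π(i) > i}.
For each fixed i, π(i) is uniform over {1, …, 71} (marginal of a uniform permutation), so P[π(i) > i] = (n − i)/n. Summing: Σ_{i=1}^{71} (n − i)/n = (0 + 1 + … + 70)/71 = 71(71 − 1)/(2·71) = (71 − 1)/2.
Hence E[X] = Σ_{i=1}^{71} (71 − i)/71 = 35 ≈ 35.000.

E[X] = 35 = 35.000.


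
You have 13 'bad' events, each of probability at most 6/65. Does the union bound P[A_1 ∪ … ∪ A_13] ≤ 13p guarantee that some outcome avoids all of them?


Union bound: P[∪_{i=1}^{13} A_i] ≤ Σ_i P[A_i] ≤ 13·p = 13·(6/65) = 6/5.
Numerically: 6/5 ≈ 1.200.
Is 6/5 < 1? NO.
Since the bound 6/5 is ≥ 1, the union bound is uninformative here; it does NOT by itself certify existence.

13·p = 6/5 ≈ 1.200; existence NOT certified by the union bound.


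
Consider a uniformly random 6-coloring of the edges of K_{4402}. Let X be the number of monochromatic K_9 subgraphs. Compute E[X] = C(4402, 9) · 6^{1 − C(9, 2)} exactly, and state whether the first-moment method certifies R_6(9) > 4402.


E[X] = C(4402, 9) · 6^{1 − 36} = 1696419745356657449393393700 · 6^{−35} = 1696419745356657449393393700/1719070799748422591028658176.
As a reduced fraction: E[X] = 141368312113054787449449475/143255899979035215919054848 ≈ 0.987.
Is E[X] < 1? YES.
Since E[X] < 1, there exists a 6-coloring of K_{4402} with no monochromatic K_9; hence R_6(9) > 4402.

E[X] = 141368312113054787449449475/143255899979035215919054848 ≈ 0.987; E[X] < 1, so R_6(9) > 4402.


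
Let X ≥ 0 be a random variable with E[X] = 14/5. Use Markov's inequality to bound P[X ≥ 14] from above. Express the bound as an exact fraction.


μ = E[X] = 14/5, a = 14.
Markov: P[X ≥ 14] ≤ μ/a = (14/5)/14 = 1/5.
Numerically: ≈ 0.2000.
(Since a = 14 > μ = 2.8000, the bound 1/5 is < 1 and informative.)

P[X ≥ 14] ≤ 1/5 ≈ 0.2000.


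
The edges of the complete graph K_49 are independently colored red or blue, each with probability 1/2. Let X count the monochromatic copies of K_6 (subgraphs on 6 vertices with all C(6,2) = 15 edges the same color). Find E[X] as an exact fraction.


Let X = Σ_S X_S over the C(49, 6) = 13983816 subsets S of size 6, where X_S = 1 if the K_6 on S is monochromatic.
For a fixed S, the K_6 on S has C(6, 2) = 15 edges. P[all 15 edges red] = (1/2)^15, and likewise for blue, so P[monochromatic] = 2·(1/2)^15 = 2^{1 − 15} = 1/16384.
By linearity of expectation: E[X] = C(49, 6) · 2^{1 − 15} = 13983816 · 1/16384 = 1747977/2048.
Numerically: E[X] ≈ 853.504.

E[X] = C(49,6)·2^(1−C(6,2)) = 1747977/2048 ≈ 853.504.


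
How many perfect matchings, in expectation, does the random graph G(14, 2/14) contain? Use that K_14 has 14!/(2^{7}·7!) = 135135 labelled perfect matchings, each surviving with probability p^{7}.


K_14 has 14!/(2^{7}·7!) = 135135 labelled perfect matchings.
For each such perfect matching H, let X_H = 1 if all 7 edges of H are present in G. Then P[X_H = 1] = p^{7} = (1/7)^{7} = 1/823543.
By linearity of expectation: E[X] = Σ_H E[X_H] = 135135 · p^{7} = 135135 · 1/823543 = 19305/117649.
Numerically: E[X] ≈ 0.1641.

E[X] = 135135 · (1/7)^{7} = 19305/117649 ≈ 0.1641.


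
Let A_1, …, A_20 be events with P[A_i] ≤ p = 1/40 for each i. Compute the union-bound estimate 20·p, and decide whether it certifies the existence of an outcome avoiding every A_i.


Union bound: P[∪_{i=1}^{20} A_i] ≤ Σ_i P[A_i] ≤ 20·p = 20·(1/40) = 1/2.
Numerically: 1/2 ≈ 0.5000000.
Is 1/2 < 1? YES.
Since P[∪ A_i] ≤ 1/2 < 1, the complement has P[∩ A_i^c] ≥ 1 − 1/2 = 1/2 > 0, so some outcome avoids every A_i.

20·p = 1/2 ≈ 0.5000000; existence CERTIFIED by the union bound.


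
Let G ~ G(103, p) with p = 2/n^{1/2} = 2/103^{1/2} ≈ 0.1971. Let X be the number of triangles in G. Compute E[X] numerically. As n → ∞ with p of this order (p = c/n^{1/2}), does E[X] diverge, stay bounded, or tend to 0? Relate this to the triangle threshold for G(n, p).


Number of potential triangles: C(103, 3) = 176851.
Each occurs with probability p³ ≈ (0.1971)³ ≈ 7.653043e-03.
By linearity: E[X] = C(103, 3)·p³ ≈ 176851 · 7.653043e-03 ≈ 1353.4483.
Since α = 1/2 < 1, p = c/n^{1/2} ≫ 1/n is above the triangle threshold p ~ 1/n. Asymptotically E[X] ~ (c³/6)·n^{3(1−α)} = (2³/6)·n^{1.5} → ∞; triangles are abundant w.h.p.

E[X] ≈ 1353.4483; in regime p = Θ(1/n^{1/2}) E[X] diverges (above the triangle threshold p ~ 1/n).


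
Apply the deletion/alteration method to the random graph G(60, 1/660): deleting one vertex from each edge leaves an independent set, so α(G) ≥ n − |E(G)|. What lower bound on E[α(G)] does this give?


E[|E(G)|] = C(60, 2)·p = 1770 · (1/660) = 59/22.
E[α(G)] ≥ n − E[|E(G)|] = 60 − 59/22 = 1261/22.
Numerically: ≈ 57.318.
(This is only a lower bound; the true E[α(G)] may be larger.)

E[α(G)] ≥ 1261/22 ≈ 57.318.


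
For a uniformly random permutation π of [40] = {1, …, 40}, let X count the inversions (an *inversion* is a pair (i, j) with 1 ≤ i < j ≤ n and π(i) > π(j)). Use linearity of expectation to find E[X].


Write X = Σ X_I over the C(40, 2) = 780 pairs i < j, with X_I the indicator of one inversion.
There are 780 indicators.
For each fixed pair i < j, the values π(i) and π(j) are two distinct elements of {1, …, 40} in uniformly random order; by symmetry P[π(i) > π(j)] = 1/2.
By linearity: E[X] = 780 · (1/2) = C(40, 2) · (1/2) = 780/2 = 390 ≈ 390.000.

E[X] = 390 = 390.000.


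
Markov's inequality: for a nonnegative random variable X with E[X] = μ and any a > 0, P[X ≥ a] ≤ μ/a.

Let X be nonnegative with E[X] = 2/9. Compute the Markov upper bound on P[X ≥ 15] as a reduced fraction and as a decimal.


μ = E[X] = 2/9, a = 15.
Markov: P[X ≥ 15] ≤ μ/a = (2/9)/15 = 2/135.
Numerically: ≈ 0.01481.
(Since a = 15 > μ = 0.22222, the bound 2/135 is < 1 and informative.)

P[X ≥ 15] ≤ 2/135 ≈ 0.01481.


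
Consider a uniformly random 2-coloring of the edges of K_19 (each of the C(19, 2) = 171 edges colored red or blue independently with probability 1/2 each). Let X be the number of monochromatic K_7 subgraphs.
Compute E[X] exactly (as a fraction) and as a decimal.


Let X = Σ_S X_S over the C(19, 7) = 50388 subsets S of size 7, where X_S = 1 if the K_7 on S is monochromatic.
For a fixed S, the K_7 on S has C(7, 2) = 21 edges. P[all 21 edges red] = (1/2)^21, and likewise for blue, so P[monochromatic] = 2·(1/2)^21 = 2^{1 − 21} = 1/1048576.
By linearity of expectation: E[X] = C(19, 7) · 2^{1 − 21} = 50388 · 1/1048576 = 12597/262144.
Numerically: E[X] ≈ 0.04805.

E[X] = C(19,7)·2^(1−C(7,2)) = 12597/262144 ≈ 0.04805.


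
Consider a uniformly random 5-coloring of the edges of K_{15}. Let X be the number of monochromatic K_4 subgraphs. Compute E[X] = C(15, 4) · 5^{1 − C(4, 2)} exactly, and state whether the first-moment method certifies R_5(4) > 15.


E[X] = C(15, 4) · 5^{1 − 6} = 1365 · 5^{−5} = 1365/3125.
As a reduced fraction: E[X] = 273/625 ≈ 0.43680.
Is E[X] < 1? YES.
Since E[X] < 1, there exists a 5-coloring of K_{15} with no monochromatic K_4; hence R_5(4) > 15.

E[X] = 273/625 ≈ 0.43680; E[X] < 1, so R_5(4) > 15.


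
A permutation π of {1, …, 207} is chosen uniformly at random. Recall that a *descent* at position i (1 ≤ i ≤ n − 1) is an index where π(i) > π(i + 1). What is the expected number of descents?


Write X = Σ X_I over i = 1, …, 206, with X_I the indicator of one descent.
There are 206 indicators.
For each fixed i, the pair (π(i), π(i+1)) is a uniformly random ordered pair of distinct values from {1, …, 207}; by symmetry P[π(i) > π(i+1)] = 1/2.
By linearity: E[X] = 206 · (1/2) = (207 − 1) · (1/2) = 103 ≈ 103.00000.

E[X] = 103 = 103.00000.


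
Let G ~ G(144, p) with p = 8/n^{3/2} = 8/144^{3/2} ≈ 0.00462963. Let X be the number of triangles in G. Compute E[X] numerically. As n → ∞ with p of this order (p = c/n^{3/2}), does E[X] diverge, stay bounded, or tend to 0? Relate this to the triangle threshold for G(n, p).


Number of potential triangles: C(144, 3) = 487344.
Each occurs with probability p³ ≈ (0.00462963)³ ≈ 9.92290301e-08.
By linearity: E[X] = C(144, 3)·p³ ≈ 487344 · 9.92290301e-08 ≈ 0.048359.
Since α = 3/2 > 1, p = c/n^{3/2} = o(1/n) is below the triangle threshold p ~ 1/n. Asymptotically E[X] ~ (c³/6)·n^{3(1−α)} = (8³/6)·n^{-1.5} → 0, so by Markov's inequality G has no triangles w.h.p.

E[X] ≈ 0.048359; in regime p = Θ(1/n^{3/2}) E[X] tends to 0 (below the triangle threshold p ~ 1/n).


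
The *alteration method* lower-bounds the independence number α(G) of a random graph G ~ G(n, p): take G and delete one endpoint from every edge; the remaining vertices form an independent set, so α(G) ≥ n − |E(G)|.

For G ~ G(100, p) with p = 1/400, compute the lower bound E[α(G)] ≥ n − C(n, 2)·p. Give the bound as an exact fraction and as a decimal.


E[|E(G)|] = C(100, 2)·p = 4950 · (1/400) = 99/8.
E[α(G)] ≥ n − E[|E(G)|] = 100 − 99/8 = 701/8.
Numerically: ≈ 87.6250.
(This is only a lower bound; the true E[α(G)] may be larger.)

E[α(G)] ≥ 701/8 ≈ 87.6250.


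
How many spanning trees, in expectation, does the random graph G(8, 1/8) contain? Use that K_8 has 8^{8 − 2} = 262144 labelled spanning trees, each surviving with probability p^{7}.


K_8 has 8^{8 − 2} = 262144 labelled spanning trees.
For each such spanning tree H, let X_H = 1 if all 7 edges of H are present in G. Then P[X_H = 1] = p^{7} = (1/8)^{7} = 1/2097152.
Summing the indicators: E[X] = Σ_H E[X_H] = 262144 · p^{7} = 262144 · 1/2097152 = 1/8.
Numerically: E[X] ≈ 0.125.

E[X] = 262144 · (1/8)^{7} = 1/8 ≈ 0.125.


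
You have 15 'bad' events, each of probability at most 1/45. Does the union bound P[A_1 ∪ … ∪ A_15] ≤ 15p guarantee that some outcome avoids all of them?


Union bound: P[∪_{i=1}^{15} A_i] ≤ Σ_i P[A_i] ≤ 15·p = 15·(1/45) = 1/3.
Numerically: 1/3 ≈ 0.333333.
Is 1/3 < 1? YES.
Since P[∪ A_i] ≤ 1/3 < 1, the complement has P[∩ A_i^c] ≥ 1 − 1/3 = 2/3 > 0, so some outcome avoids every A_i.

15·p = 1/3 ≈ 0.333333; existence CERTIFIED by the union bound.


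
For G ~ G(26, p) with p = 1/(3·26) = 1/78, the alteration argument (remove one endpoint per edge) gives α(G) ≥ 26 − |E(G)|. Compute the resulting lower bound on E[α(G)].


E[|E(G)|] = C(26, 2)·p = 325 · (1/78) = 25/6.
E[α(G)] ≥ n − E[|E(G)|] = 26 − 25/6 = 131/6.
Numerically: ≈ 21.833.
(This is only a lower bound; the true E[α(G)] may be larger.)

E[α(G)] ≥ 131/6 ≈ 21.833.


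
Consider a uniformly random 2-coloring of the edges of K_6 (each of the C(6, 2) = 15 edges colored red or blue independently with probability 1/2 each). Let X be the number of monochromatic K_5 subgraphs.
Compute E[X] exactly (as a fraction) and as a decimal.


Let X = Σ_S X_S over the C(6, 5) = 6 subsets S of size 5, where X_S = 1 if the K_5 on S is monochromatic.
For a fixed S, the K_5 on S has C(5, 2) = 10 edges. P[all 10 edges red] = (1/2)^10, and likewise for blue, so P[monochromatic] = 2·(1/2)^10 = 2^{1 − 10} = 1/512.
By linearity: E[X] = C(6, 5) · 2^{1 − 10} = 6 · 1/512 = 3/256.
Numerically: E[X] ≈ 0.0117.

E[X] = C(6,5)·2^(1−C(5,2)) = 3/256 ≈ 0.0117.


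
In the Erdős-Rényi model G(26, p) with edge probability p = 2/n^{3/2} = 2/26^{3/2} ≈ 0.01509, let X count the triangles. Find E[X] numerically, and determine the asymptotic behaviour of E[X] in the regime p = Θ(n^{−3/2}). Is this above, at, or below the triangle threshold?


Number of potential triangles: C(26, 3) = 2600.
Each occurs with probability p³ ≈ (0.01509)³ ≈ 3.433286e-06.
By linearity: E[X] = C(26, 3)·p³ ≈ 2600 · 3.433286e-06 ≈ 0.0089.
Since α = 3/2 > 1, p = c/n^{3/2} = o(1/n) is below the triangle threshold p ~ 1/n. Asymptotically E[X] ~ (c³/6)·n^{3(1−α)} = (2³/6)·n^{-1.5} → 0, so by Markov's inequality G has no triangles w.h.p.

E[X] ≈ 0.0089; in regime p = Θ(1/n^{3/2}) E[X] tends to 0 (below the triangle threshold p ~ 1/n).


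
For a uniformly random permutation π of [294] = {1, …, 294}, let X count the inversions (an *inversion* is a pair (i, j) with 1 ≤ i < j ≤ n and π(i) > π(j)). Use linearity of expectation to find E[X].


Write X = Σ X_I over the C(294, 2) = 43071 pairs i < j, with X_I the indicator of one inversion.
There are 43071 indicators.
For each fixed pair i < j, the values π(i) and π(j) are two distinct elements of {1, …, 294} in uniformly random order; by symmetry P[π(i) > π(j)] = 1/2.
By linearity: E[X] = 43071 · (1/2) = C(294, 2) · (1/2) = 43071/2 = 43071/2 ≈ 21535.500.

E[X] = 43071/2 = 21535.500.


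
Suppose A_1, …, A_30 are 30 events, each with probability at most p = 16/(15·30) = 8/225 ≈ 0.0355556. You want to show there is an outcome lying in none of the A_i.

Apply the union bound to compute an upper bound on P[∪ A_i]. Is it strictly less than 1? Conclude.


Union bound: P[∪_{i=1}^{30} A_i] ≤ Σ_i P[A_i] ≤ 30·p = 30·(8/225) = 16/15.
Numerically: 16/15 ≈ 1.0666667.
Is 16/15 < 1? NO.
Since the bound 16/15 is ≥ 1, the union bound is uninformative here; it does NOT by itself certify existence.

30·p = 16/15 ≈ 1.0666667; existence NOT certified by the union bound.


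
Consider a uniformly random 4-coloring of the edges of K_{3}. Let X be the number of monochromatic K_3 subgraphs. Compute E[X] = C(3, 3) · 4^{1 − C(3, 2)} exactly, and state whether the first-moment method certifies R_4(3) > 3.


E[X] = C(3, 3) · 4^{1 − 3} = 1 · 4^{−2} = 1/16.
As a reduced fraction: E[X] = 1/16 ≈ 0.0625000.
Is E[X] < 1? YES.
Since E[X] < 1, there exists a 4-coloring of K_{3} with no monochromatic K_3; hence R_4(3) > 3.

E[X] = 1/16 ≈ 0.0625000; E[X] < 1, so R_4(3) > 3.


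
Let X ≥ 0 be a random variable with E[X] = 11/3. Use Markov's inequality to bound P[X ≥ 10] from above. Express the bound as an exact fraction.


μ = E[X] = 11/3, a = 10.
Markov: P[X ≥ 10] ≤ μ/a = (11/3)/10 = 11/30.
Numerically: ≈ 0.3667.
(Since a = 10 > μ = 3.6667, the bound 11/30 is < 1 and informative.)

P[X ≥ 10] ≤ 11/30 ≈ 0.3667.


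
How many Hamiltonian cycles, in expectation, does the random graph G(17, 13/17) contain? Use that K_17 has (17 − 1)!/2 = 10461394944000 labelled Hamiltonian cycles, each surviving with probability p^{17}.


K_17 has (17 − 1)!/2 = 10461394944000 labelled Hamiltonian cycles.
For each such Hamiltonian cycle H, let X_H = 1 if all 17 edges of H are present in G. Then P[X_H = 1] = p^{17} = (13/17)^{17} = 8650415919381337933/827240261886336764177.
By linearity: E[X] = Σ_H E[X_H] = 10461394944000 · p^{17} = 10461394944000 · 8650415919381337933/827240261886336764177 = 90495417362513040260241610752000/827240261886336764177.
Numerically: E[X] ≈ 1.09e+11.

E[X] = 10461394944000 · (13/17)^{17} = 90495417362513040260241610752000/827240261886336764177 ≈ 1.09e+11.


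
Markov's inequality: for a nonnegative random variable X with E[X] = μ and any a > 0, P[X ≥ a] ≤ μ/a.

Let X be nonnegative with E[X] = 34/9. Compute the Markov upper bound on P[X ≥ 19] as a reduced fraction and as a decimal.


μ = E[X] = 34/9, a = 19.
Markov: P[X ≥ 19] ≤ μ/a = (34/9)/19 = 34/171.
Numerically: ≈ 0.1988.
(Since a = 19 > μ = 3.7778, the bound 34/171 is < 1 and informative.)

P[X ≥ 19] ≤ 34/171 ≈ 0.1988.


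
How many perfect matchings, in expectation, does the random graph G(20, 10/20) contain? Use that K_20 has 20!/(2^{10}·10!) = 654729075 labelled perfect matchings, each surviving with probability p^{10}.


K_20 has 20!/(2^{10}·10!) = 654729075 labelled perfect matchings.
For each such perfect matching H, let X_H = 1 if all 10 edges of H are present in G. Then P[X_H = 1] = p^{10} = (1/2)^{10} = 1/1024.
By linearity of expectation: E[X] = Σ_H E[X_H] = 654729075 · p^{10} = 654729075 · 1/1024 = 654729075/1024.
Numerically: E[X] ≈ 6.394e+05.

E[X] = 654729075 · (1/2)^{10} = 654729075/1024 ≈ 6.394e+05.


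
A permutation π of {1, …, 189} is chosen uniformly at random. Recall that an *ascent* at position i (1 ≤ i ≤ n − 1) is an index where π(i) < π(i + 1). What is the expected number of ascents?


Write X = Σ X_I over i = 1, …, 188, with X_I the indicator of one ascent.
There are 188 indicators.
For each fixed i, the pair (π(i), π(i+1)) is a uniformly random ordered pair of distinct values from {1, …, 189}; by symmetry P[π(i) < π(i+1)] = 1/2.
By linearity: E[X] = 188 · (1/2) = (189 − 1) · (1/2) = 94 ≈ 94.000.

E[X] = 94 = 94.000.


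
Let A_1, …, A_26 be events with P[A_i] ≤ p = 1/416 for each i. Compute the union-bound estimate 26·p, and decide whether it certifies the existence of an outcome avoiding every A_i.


Union bound: P[∪_{i=1}^{26} A_i] ≤ Σ_i P[A_i] ≤ 26·p = 26·(1/416) = 1/16.
Numerically: 1/16 ≈ 0.062500.
Is 1/16 < 1? YES.
Since P[∪ A_i] ≤ 1/16 < 1, the complement has P[∩ A_i^c] ≥ 1 − 1/16 = 15/16 > 0, so some outcome avoids every A_i.

26·p = 1/16 ≈ 0.062500; existence CERTIFIED by the union bound.


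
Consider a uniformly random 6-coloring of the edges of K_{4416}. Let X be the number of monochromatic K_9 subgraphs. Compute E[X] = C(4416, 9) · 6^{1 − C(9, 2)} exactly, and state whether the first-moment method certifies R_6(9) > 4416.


E[X] = C(4416, 9) · 6^{1 − 36} = 1745644609681318303205765440 · 6^{−35} = 1745644609681318303205765440/1719070799748422591028658176.
As a reduced fraction: E[X] = 27275697026270598487590085/26860481246069102984822784 ≈ 1.0155.
Is E[X] < 1? NO.
Since E[X] ≥ 1, the first-moment bound is inconclusive at n = 4416; it does NOT by itself certify R_6(9) > 4416.

E[X] = 27275697026270598487590085/26860481246069102984822784 ≈ 1.0155; E[X] ≥ 1; first-moment method inconclusive here.


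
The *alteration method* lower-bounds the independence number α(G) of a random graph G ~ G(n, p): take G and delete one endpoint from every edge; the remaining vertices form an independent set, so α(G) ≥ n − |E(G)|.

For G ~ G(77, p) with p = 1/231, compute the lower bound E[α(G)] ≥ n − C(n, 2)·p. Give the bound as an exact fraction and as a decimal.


E[|E(G)|] = C(77, 2)·p = 2926 · (1/231) = 38/3.
E[α(G)] ≥ n − E[|E(G)|] = 77 − 38/3 = 193/3.
Numerically: ≈ 64.3333.
(This is only a lower bound; the true E[α(G)] may be larger.)

E[α(G)] ≥ 193/3 ≈ 64.3333.


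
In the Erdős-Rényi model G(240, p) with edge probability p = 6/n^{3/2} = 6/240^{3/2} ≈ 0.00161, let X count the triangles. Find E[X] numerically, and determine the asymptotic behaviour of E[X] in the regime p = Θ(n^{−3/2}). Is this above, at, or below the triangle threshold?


Number of potential triangles: C(240, 3) = 2275280.
Each occurs with probability p³ ≈ (0.00161)³ ≈ 4.20246e-09.
By linearity: E[X] = C(240, 3)·p³ ≈ 2275280 · 4.20246e-09 ≈ 0.010.
Since α = 3/2 > 1, p = c/n^{3/2} = o(1/n) is below the triangle threshold p ~ 1/n. Asymptotically E[X] ~ (c³/6)·n^{3(1−α)} = (6³/6)·n^{-1.5} → 0, so by Markov's inequality G has no triangles w.h.p.

E[X] ≈ 0.010; in regime p = Θ(1/n^{3/2}) E[X] tends to 0 (below the triangle threshold p ~ 1/n).


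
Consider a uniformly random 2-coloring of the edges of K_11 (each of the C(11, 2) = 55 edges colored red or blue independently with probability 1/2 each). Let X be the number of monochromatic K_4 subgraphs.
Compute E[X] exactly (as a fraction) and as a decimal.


Let X = Σ_S X_S over the C(11, 4) = 330 subsets S of size 4, where X_S = 1 if the K_4 on S is monochromatic.
For a fixed S, the K_4 on S has C(4, 2) = 6 edges. P[all 6 edges red] = (1/2)^6, and likewise for blue, so P[monochromatic] = 2·(1/2)^6 = 2^{1 − 6} = 1/32.
By linearity of expectation: E[X] = C(11, 4) · 2^{1 − 6} = 330 · 1/32 = 165/16.
Numerically: E[X] ≈ 10.3125.

E[X] = C(11,4)·2^(1−C(4,2)) = 165/16 ≈ 10.3125.


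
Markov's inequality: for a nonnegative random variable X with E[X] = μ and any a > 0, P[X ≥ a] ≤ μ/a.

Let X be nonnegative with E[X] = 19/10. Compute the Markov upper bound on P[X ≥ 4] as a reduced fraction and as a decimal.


μ = E[X] = 19/10, a = 4.
Markov: P[X ≥ 4] ≤ μ/a = (19/10)/4 = 19/40.
Numerically: ≈ 0.475.
(Since a = 4 > μ = 1.900, the bound 19/40 is < 1 and informative.)

P[X ≥ 4] ≤ 19/40 ≈ 0.475.


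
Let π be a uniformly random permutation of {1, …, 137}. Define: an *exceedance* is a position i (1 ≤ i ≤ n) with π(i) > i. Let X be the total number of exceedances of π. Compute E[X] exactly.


Write X = Σ_{i=1}^{137} X_i, where X_i = 1_{π(i) > i}.
For each fixed i, π(i) is uniform over {1, …, 137} (marginal of a uniform permutation), so P[π(i) > i] = (n − i)/n. Summing: Σ_{i=1}^{137} (n − i)/n = (0 + 1 + … + 136)/137 = 137(137 − 1)/(2·137) = (137 − 1)/2.
Hence E[X] = Σ_{i=1}^{137} (137 − i)/137 = 68 ≈ 68.000000.

E[X] = 68 = 68.000000.


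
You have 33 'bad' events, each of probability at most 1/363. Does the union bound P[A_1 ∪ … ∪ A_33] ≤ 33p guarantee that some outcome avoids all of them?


Union bound: P[∪_{i=1}^{33} A_i] ≤ Σ_i P[A_i] ≤ 33·p = 33·(1/363) = 1/11.
Numerically: 1/11 ≈ 0.0909.
Is 1/11 < 1? YES.
Since P[∪ A_i] ≤ 1/11 < 1, the complement has P[∩ A_i^c] ≥ 1 − 1/11 = 10/11 > 0, so some outcome avoids every A_i.

33·p = 1/11 ≈ 0.0909; existence CERTIFIED by the union bound.


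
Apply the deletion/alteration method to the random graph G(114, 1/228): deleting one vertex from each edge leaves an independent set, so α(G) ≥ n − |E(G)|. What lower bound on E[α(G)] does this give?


E[|E(G)|] = C(114, 2)·p = 6441 · (1/228) = 113/4.
E[α(G)] ≥ n − E[|E(G)|] = 114 − 113/4 = 343/4.
Numerically: ≈ 85.750000.
(This is only a lower bound; the true E[α(G)] may be larger.)

E[α(G)] ≥ 343/4 ≈ 85.750000.


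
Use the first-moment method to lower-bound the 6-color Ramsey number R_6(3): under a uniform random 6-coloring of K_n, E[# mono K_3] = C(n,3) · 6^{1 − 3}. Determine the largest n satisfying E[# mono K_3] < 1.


We need C(n, 3) · 6^{1 − 3} < 1, i.e. C(n, 3) < 6^{3 − 1} = 36.
Check values of n near the boundary:
  n = 6: C(6, 3) = 20; 20 < 36? YES
  n = 7: C(7, 3) = 35; 35 < 36? YES
  n = 8: C(8, 3) = 56; 56 < 36? NO
The largest n with C(n, 3) < 36 is n = 7 (where E[X] = 35/36 ≈ 0.9722). Hence R_6(3) > 7, i.e. R_6(3) ≥ 8.

Largest n = 7; hence R_6(3) > 7.


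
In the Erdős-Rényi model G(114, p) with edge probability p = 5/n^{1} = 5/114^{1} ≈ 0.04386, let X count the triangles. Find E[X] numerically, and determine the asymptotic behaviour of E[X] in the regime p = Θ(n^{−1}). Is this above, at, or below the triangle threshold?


Number of potential triangles: C(114, 3) = 240464.
Each occurs with probability p³ ≈ (0.04386)³ ≈ 8.4371440e-05.
By linearity: E[X] = C(114, 3)·p³ ≈ 240464 · 8.4371440e-05 ≈ 20.28829.
Here α = 1, so p = 5/n is exactly at the triangle threshold p ~ 1/n. Asymptotically E[X] → c³/6 = 5³/6 = 125/6 ≈ 20.83333, a bounded constant. In this regime the triangle count is asymptotically Poisson(c³/6).

E[X] ≈ 20.28829; in regime p = Θ(1/n^{1}) E[X] stays bounded (at the triangle threshold p ~ 1/n).


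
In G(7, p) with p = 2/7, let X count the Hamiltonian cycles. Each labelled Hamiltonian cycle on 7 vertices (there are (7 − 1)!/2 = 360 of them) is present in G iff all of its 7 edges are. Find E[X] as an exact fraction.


K_7 has (7 − 1)!/2 = 360 labelled Hamiltonian cycles.
For each such Hamiltonian cycle H, let X_H = 1 if all 7 edges of H are present in G. Then P[X_H = 1] = p^{7} = (2/7)^{7} = 128/823543.
By linearity of expectation: E[X] = Σ_H E[X_H] = 360 · p^{7} = 360 · 128/823543 = 46080/823543.
Numerically: E[X] ≈ 0.056.

E[X] = 360 · (2/7)^{7} = 46080/823543 ≈ 0.056.


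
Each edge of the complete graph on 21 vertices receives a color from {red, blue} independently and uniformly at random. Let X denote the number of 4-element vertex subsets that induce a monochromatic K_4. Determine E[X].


Let X = Σ_S X_S over the C(21, 4) = 5985 subsets S of size 4, where X_S = 1 if the K_4 on S is monochromatic.
For a fixed S, the K_4 on S has C(4, 2) = 6 edges. P[all 6 edges red] = (1/2)^6, and likewise for blue, so P[monochromatic] = 2·(1/2)^6 = 2^{1 − 6} = 1/32.
By linearity of expectation: E[X] = C(21, 4) · 2^{1 − 6} = 5985 · 1/32 = 5985/32.
Numerically: E[X] ≈ 187.0312.

E[X] = C(21,4)·2^(1−C(4,2)) = 5985/32 ≈ 187.0312.


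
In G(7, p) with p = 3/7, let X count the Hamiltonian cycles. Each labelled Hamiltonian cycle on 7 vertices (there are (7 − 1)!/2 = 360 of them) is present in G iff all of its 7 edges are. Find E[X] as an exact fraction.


K_7 has (7 − 1)!/2 = 360 labelled Hamiltonian cycles.
For each such Hamiltonian cycle H, let X_H = 1 if all 7 edges of H are present in G. Then P[X_H = 1] = p^{7} = (3/7)^{7} = 2187/823543.
By linearity of expectation: E[X] = Σ_H E[X_H] = 360 · p^{7} = 360 · 2187/823543 = 787320/823543.
Numerically: E[X] ≈ 0.95602.

E[X] = 360 · (3/7)^{7} = 787320/823543 ≈ 0.95602.


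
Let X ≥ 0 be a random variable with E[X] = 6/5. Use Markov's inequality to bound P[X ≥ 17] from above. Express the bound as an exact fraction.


μ = E[X] = 6/5, a = 17.
Markov: P[X ≥ 17] ≤ μ/a = (6/5)/17 = 6/85.
Numerically: ≈ 0.071.
(Since a = 17 > μ = 1.200, the bound 6/85 is < 1 and informative.)

P[X ≥ 17] ≤ 6/85 ≈ 0.071.


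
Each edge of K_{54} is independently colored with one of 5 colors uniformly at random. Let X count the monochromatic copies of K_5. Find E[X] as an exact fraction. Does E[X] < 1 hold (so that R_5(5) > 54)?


E[X] = C(54, 5) · 5^{1 − 10} = 3162510 · 5^{−9} = 3162510/1953125.
As a reduced fraction: E[X] = 632502/390625 ≈ 1.61921.
Is E[X] < 1? NO.
Since E[X] ≥ 1, the first-moment bound is inconclusive at n = 54; it does NOT by itself certify R_5(5) > 54.

E[X] = 632502/390625 ≈ 1.61921; E[X] ≥ 1; first-moment method inconclusive here.


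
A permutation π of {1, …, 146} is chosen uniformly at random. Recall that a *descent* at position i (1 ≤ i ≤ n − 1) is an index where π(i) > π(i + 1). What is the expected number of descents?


Write X = Σ X_I over i = 1, …, 145, with X_I the indicator of one descent.
There are 145 indicators.
For each fixed i, the pair (π(i), π(i+1)) is a uniformly random ordered pair of distinct values from {1, …, 146}; by symmetry P[π(i) > π(i+1)] = 1/2.
By linearity: E[X] = 145 · (1/2) = (146 − 1) · (1/2) = 145/2 ≈ 72.500.

E[X] = 145/2 = 72.500.


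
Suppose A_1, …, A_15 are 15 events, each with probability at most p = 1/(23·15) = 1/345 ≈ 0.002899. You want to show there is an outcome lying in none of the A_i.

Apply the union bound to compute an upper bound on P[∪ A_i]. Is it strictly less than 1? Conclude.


Union bound: P[∪_{i=1}^{15} A_i] ≤ Σ_i P[A_i] ≤ 15·p = 15·(1/345) = 1/23.
Numerically: 1/23 ≈ 0.043478.
Is 1/23 < 1? YES.
Since P[∪ A_i] ≤ 1/23 < 1, the complement has P[∩ A_i^c] ≥ 1 − 1/23 = 22/23 > 0, so some outcome avoids every A_i.

15·p = 1/23 ≈ 0.043478; existence CERTIFIED by the union bound.


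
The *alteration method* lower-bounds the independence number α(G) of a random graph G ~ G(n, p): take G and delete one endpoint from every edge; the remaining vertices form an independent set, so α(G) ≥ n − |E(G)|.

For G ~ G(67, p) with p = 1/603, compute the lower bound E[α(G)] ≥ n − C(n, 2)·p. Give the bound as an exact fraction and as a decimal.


E[|E(G)|] = C(67, 2)·p = 2211 · (1/603) = 11/3.
E[α(G)] ≥ n − E[|E(G)|] = 67 − 11/3 = 190/3.
Numerically: ≈ 63.333333.
(This is only a lower bound; the true E[α(G)] may be larger.)

E[α(G)] ≥ 190/3 ≈ 63.333333.
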